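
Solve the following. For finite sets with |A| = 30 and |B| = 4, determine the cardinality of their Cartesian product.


The Cartesian product A x B contains all ordered pairs (a, b).
|A x B| = |A| * |B| = 30 * 4 = 120

120


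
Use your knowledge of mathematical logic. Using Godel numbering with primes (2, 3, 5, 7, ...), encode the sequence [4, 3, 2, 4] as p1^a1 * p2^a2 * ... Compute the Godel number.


Encode each element as an exponent of the corresponding prime:
  2^4 = 16
  3^3 = 27
  5^2 = 25
  7^4 = 2401
Product = 16 * 27 * 25 * 2401 = 25930800

25930800


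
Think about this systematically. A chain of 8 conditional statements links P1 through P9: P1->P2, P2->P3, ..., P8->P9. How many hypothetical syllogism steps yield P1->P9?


With 8 implications in a chain connecting 9 propositions:
P1->P2, P2->P3, ..., P8->P9
Steps needed = (number of implications) - 1 = 8 - 1 = 7

7


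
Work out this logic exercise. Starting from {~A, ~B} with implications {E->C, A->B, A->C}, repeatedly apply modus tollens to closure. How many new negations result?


Initial negated facts: {~A, ~B}
Apply modus tollens to closure:
  (no implication fires)
Final negated: {~A, ~B}
New negations: {(none)}
Count = 0

0


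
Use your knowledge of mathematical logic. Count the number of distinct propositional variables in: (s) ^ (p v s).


Identify each variable that appears in the formula.
Variables found: p, s
Count = 2

2


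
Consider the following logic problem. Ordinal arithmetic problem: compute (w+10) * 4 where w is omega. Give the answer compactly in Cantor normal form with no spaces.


Compute (w+10) * 4.
Ordinal * is associative and left-distributive over +, but NOT commutative; for finite n>1, n*w = w but w*n stays w*n.
(w+10) * 4 = (w+10) repeated 4 times. Each intermediate +10 is absorbed by the following w; only the last survives: w*4+10.
Result = w*4+10

w*4+10


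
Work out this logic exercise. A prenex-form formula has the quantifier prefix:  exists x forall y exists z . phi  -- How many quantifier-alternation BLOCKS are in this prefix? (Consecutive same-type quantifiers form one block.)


Quantifier-type sequence: E A E  (A=forall, E=exists)
Group into maximal same-type runs:
  Ex1 | Ax1 | Ex1
Number of blocks = 3

3


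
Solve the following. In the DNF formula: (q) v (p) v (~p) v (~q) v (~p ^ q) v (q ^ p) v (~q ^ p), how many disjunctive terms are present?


A DNF formula is a disjunction of terms (conjunctions).
Terms are separated by v.
Counting the disjuncts: 7 terms.

7


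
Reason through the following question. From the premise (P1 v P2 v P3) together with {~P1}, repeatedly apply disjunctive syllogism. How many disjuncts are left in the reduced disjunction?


Original disjuncts (3): P1, P2, P3
Negated (eliminate): ~P1
Remaining disjuncts: P2, P3
Count = 3 - 1 = 2

2


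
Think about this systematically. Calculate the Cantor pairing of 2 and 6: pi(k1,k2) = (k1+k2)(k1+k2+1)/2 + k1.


k1 + k2 = 8
(k1+k2)(k1+k2+1)/2 = 8 * 9 / 2 = 36
pi = 36 + 2 = 38

38


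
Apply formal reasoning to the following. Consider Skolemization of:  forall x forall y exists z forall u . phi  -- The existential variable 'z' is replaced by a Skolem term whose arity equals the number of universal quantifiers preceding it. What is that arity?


Quantifier prefix: forall x forall y exists z forall u
'z' is existentially quantified at position 3.
Universal variables preceding it: x, y
Skolem function arity = 2

2


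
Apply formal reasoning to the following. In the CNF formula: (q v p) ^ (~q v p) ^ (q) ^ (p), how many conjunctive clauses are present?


A CNF formula is a conjunction of clauses.
Clauses are separated by ^.
Counting the conjuncts: 4 clauses.

4


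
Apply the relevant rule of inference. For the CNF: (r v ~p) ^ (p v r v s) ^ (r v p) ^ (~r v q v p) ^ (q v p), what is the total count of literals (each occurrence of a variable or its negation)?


Counting literals in each clause:
Clause 1: 2 literal(s)
Clause 2: 3 literal(s)
Clause 3: 2 literal(s)
Clause 4: 3 literal(s)
Clause 5: 2 literal(s)
Total = 12

12


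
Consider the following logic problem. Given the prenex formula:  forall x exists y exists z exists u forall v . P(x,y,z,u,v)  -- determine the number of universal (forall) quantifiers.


Quantifier prefix: forall x exists y exists z exists u forall v
Mark each quantifier type:
  U E E E U
Universal count = 2, Existential count = 3
Asked for universal (forall) quantifiers: 2

2


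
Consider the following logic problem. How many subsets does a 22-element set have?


The power set of a set with n elements has 2^n elements.
|P(S)| = 2^22 = 4194304

4194304


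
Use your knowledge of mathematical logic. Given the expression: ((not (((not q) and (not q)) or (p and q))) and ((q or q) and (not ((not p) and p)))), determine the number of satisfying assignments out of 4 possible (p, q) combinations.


Check all 4 assignments:
p=0, q=0: 0
p=0, q=1: 1
p=1, q=0: 0
p=1, q=1: 0
Count of True = 1

1


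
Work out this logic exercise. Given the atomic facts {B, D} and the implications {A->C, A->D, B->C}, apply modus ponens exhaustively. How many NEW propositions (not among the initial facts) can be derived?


Initial facts: {B, D}
Apply modus ponens to closure:
  B and B->C  =>  C
Final known: {B, C, D}
New propositions: {C}
Count = 1

1


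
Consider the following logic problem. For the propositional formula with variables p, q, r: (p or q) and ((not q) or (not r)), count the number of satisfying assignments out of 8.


Evaluate all 8 assignments for p, q, r:
p=0, q=0, r=0: 0
p=0, q=0, r=1: 0
p=0, q=1, r=0: 1
p=0, q=1, r=1: 0
p=1, q=0, r=0: 1
p=1, q=0, r=1: 1
p=1, q=1, r=0: 1
p=1, q=1, r=1: 0
Satisfying count = 4

4


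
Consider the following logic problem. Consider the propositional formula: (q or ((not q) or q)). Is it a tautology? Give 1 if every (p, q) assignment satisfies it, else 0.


Check all 4 assignments:
p=0, q=0: 1
p=0, q=1: 1
p=1, q=0: 1
p=1, q=1: 1
Satisfying count = 4/4.
Tautology iff count = 4: yes.

1


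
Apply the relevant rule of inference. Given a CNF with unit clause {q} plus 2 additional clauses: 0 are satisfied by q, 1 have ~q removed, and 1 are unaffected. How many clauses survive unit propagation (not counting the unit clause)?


Satisfied (removed): 0
Shortened (remain): 1
Unchanged (remain): 1
Remaining = 1 + 1 = 2

2


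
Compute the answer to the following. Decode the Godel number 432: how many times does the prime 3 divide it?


Factorize 432 by dividing by 3 repeatedly.
Division steps: 3 divides 432 exactly 3 time(s).
Exponent of 3 = 3

3


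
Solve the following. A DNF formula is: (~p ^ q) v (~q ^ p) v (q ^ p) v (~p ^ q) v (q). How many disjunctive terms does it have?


A DNF formula is a disjunction of terms (conjunctions).
Terms are separated by v.
Counting the disjuncts: 5 terms.

5


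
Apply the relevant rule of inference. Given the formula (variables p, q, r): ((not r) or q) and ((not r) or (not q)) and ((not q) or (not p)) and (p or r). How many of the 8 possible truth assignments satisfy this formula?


Evaluate all 8 assignments for p, q, r:
p=0, q=0, r=0: 0
p=0, q=0, r=1: 0
p=0, q=1, r=0: 0
p=0, q=1, r=1: 0
p=1, q=0, r=0: 1
p=1, q=0, r=1: 0
p=1, q=1, r=0: 0
p=1, q=1, r=1: 0
Satisfying count = 1

1


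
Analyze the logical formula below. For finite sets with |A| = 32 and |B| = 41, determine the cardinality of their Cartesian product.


The Cartesian product A x B contains all ordered pairs (a, b).
|A x B| = |A| * |B| = 32 * 41 = 1312

1312


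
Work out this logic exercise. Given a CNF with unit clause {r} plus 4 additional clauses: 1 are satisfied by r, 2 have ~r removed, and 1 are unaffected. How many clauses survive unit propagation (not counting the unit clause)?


Satisfied (removed): 1
Shortened (remain): 2
Unchanged (remain): 1
Remaining = 2 + 1 = 3

3


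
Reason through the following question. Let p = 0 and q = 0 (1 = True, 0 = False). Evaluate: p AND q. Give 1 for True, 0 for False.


p = 0, q = 0
Operation: p AND q
Evaluate: 0 AND 0 = 0

0


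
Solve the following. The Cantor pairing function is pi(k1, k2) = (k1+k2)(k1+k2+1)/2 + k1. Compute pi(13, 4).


k1 + k2 = 17
(k1+k2)(k1+k2+1)/2 = 17 * 18 / 2 = 153
pi = 153 + 13 = 166

166


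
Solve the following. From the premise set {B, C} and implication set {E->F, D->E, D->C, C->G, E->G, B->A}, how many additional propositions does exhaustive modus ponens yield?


Initial facts: {B, C}
Apply modus ponens to closure:
  C and C->G  =>  G
  B and B->A  =>  A
Final known: {A, B, C, G}
New propositions: {A, G}
Count = 2

2


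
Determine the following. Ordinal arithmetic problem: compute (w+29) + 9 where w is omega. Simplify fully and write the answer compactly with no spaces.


Compute (w+29) + 9.
Ordinal + is associative but NOT commutative; for finite n>0, n + w = w but w + n stays w+n.
By associativity: (w+29) + 9 = w + (29+9) = w+38.
Result = w+38

w+38


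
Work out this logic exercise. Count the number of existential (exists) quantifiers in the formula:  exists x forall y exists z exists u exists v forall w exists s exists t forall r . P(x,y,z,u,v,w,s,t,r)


Quantifier prefix: exists x forall y exists z exists u exists v forall w exists s exists t forall r
Mark each quantifier type:
  E U E E E U E E U
Universal count = 3, Existential count = 6
Asked for existential (exists) quantifiers: 6

6


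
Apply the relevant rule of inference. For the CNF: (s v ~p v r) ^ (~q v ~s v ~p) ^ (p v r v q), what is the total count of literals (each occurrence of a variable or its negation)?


Counting literals in each clause:
Clause 1: 3 literal(s)
Clause 2: 3 literal(s)
Clause 3: 3 literal(s)
Total = 9

9


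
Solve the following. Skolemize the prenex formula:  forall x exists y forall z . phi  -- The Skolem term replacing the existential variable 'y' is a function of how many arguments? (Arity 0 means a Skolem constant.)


Quantifier prefix: forall x exists y forall z
'y' is existentially quantified at position 2.
Universal variables preceding it: x
Skolem function arity = 1

1


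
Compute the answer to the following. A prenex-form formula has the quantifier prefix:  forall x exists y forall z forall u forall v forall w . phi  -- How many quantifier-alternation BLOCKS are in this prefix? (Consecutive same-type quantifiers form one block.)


Quantifier-type sequence: A E A A A A  (A=forall, E=exists)
Group into maximal same-type runs:
  Ax1 | Ex1 | Ax4
Number of blocks = 3

3


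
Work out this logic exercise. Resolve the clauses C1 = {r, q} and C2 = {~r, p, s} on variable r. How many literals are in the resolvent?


Remove r from C1 and ~r from C2.
C1 remainder: {q}
C2 remainder: {p, s}
Union (resolvent): {p, q, s}
Resolvent has 3 literal(s).

3


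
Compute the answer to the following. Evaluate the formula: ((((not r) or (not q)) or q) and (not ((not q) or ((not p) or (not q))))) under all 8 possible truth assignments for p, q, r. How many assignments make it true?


Check all 8 assignments:
p=0, q=0, r=0: 0
p=0, q=0, r=1: 0
p=0, q=1, r=0: 0
p=0, q=1, r=1: 0
p=1, q=0, r=0: 0
p=1, q=0, r=1: 0
p=1, q=1, r=0: 1
p=1, q=1, r=1: 1
Count of True = 2

2


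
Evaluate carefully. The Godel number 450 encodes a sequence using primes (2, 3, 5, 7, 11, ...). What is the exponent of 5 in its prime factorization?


Factorize 450 by dividing by 5 repeatedly.
Division steps: 5 divides 450 exactly 2 time(s).
Exponent of 5 = 2

2


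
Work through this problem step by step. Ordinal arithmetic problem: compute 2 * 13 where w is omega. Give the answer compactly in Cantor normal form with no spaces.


Compute 2 * 13.
Ordinal * is associative and left-distributive over +, but NOT commutative; for finite n>1, n*w = w but w*n stays w*n.
Both finite; ordinal * agrees with natural *: 2 * 13 = 26.
Result = 26

26


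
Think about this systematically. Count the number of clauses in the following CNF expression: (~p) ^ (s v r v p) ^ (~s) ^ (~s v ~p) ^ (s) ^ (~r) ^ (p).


A CNF formula is a conjunction of clauses.
Clauses are separated by ^.
Counting the conjuncts: 7 clauses.

7


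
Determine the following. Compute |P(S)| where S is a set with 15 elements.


The power set of a set with n elements has 2^n elements.
|P(S)| = 2^15 = 32768

32768


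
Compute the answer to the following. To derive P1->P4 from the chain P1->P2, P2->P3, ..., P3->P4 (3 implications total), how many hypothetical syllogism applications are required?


With 3 implications in a chain connecting 4 propositions:
P1->P2, P2->P3, ..., P3->P4
Steps needed = (number of implications) - 1 = 3 - 1 = 2

2


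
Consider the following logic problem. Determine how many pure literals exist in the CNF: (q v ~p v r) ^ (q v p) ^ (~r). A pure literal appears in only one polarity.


Check each variable for pure literal status:
p: mixed (not pure)
q: pure positive
r: mixed (not pure)
Pure literal count = 1

1


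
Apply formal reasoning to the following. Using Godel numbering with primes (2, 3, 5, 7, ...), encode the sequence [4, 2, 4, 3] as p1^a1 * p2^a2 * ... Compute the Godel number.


Encode each element as an exponent of the corresponding prime:
  2^4 = 16
  3^2 = 9
  5^4 = 625
  7^3 = 343
Product = 16 * 9 * 625 * 343 = 30870000

30870000


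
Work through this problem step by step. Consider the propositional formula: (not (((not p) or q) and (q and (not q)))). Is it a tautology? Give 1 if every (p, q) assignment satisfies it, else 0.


Check all 4 assignments:
p=0, q=0: 1
p=0, q=1: 1
p=1, q=0: 1
p=1, q=1: 1
Satisfying count = 4/4.
Tautology iff count = 4: yes.

1


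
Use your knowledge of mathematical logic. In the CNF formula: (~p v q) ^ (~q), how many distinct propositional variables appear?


Identify each variable that appears in the formula.
Variables found: p, q
Count = 2

2


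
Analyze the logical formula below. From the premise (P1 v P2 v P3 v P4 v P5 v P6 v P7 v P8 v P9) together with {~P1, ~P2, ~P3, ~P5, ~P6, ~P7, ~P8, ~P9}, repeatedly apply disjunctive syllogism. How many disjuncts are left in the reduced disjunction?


Original disjuncts (9): P1, P2, P3, P4, P5, P6, P7, P8, P9
Negated (eliminate): ~P1, ~P2, ~P3, ~P5, ~P6, ~P7, ~P8, ~P9
Remaining disjuncts: P4
Count = 9 - 8 = 1

1


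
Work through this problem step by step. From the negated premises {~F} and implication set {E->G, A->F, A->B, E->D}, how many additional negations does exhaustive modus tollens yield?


Initial negated facts: {~F}
Apply modus tollens to closure:
  ~F and A->F  =>  ~A
Final negated: {~A, ~F}
New negations: {~A}
Count = 1

1


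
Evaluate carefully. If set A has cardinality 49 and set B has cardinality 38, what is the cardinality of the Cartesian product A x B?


The Cartesian product A x B contains all ordered pairs (a, b).
|A x B| = |A| * |B| = 49 * 38 = 1862

1862


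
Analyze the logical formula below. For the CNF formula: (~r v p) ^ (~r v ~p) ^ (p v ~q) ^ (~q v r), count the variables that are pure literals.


Check each variable for pure literal status:
p: mixed (not pure)
q: pure negative
r: mixed (not pure)
Pure literal count = 1

1


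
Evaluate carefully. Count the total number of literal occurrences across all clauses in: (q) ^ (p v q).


Counting literals in each clause:
Clause 1: 1 literal(s)
Clause 2: 2 literal(s)
Total = 3

3


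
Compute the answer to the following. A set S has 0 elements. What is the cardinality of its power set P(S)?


The power set of a set with n elements has 2^n elements.
|P(S)| = 2^0 = 1

1


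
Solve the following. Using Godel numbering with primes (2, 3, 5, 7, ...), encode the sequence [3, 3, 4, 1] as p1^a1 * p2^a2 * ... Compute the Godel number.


Encode each element as an exponent of the corresponding prime:
  2^3 = 8
  3^3 = 27
  5^4 = 625
  7^1 = 7
Product = 8 * 27 * 625 * 7 = 945000

945000


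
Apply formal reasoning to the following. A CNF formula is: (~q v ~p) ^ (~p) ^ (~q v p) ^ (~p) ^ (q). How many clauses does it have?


A CNF formula is a conjunction of clauses.
Clauses are separated by ^.
Counting the conjuncts: 5 clauses.

5


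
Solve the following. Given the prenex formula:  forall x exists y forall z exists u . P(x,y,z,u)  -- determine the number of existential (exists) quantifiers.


Quantifier prefix: forall x exists y forall z exists u
Mark each quantifier type:
  U E U E
Universal count = 2, Existential count = 2
Asked for existential (exists) quantifiers: 2

2


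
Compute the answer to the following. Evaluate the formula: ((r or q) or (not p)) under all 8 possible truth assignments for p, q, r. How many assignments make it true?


Check all 8 assignments:
p=0, q=0, r=0: 1
p=0, q=0, r=1: 1
p=0, q=1, r=0: 1
p=0, q=1, r=1: 1
p=1, q=0, r=0: 0
p=1, q=0, r=1: 1
p=1, q=1, r=0: 1
p=1, q=1, r=1: 1
Count of True = 7

7


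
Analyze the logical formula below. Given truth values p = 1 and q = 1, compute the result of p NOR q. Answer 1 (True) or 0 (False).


p = 1, q = 1
Operation: p NOR q
Evaluate: 1 NOR 1 = 0

0


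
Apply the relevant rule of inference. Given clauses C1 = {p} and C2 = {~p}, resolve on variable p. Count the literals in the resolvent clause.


Remove p from C1 and ~p from C2.
C1 remainder: {}
C2 remainder: {}
Union (resolvent): {} (empty clause)
Resolvent has 0 literal(s).

0


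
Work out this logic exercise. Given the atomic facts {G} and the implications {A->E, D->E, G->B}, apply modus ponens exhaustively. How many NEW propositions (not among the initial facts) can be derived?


Initial facts: {G}
Apply modus ponens to closure:
  G and G->B  =>  B
Final known: {B, G}
New propositions: {B}
Count = 1

1


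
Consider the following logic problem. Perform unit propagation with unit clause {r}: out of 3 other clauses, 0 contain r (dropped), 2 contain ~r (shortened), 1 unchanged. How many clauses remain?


Satisfied (removed): 0
Shortened (remain): 2
Unchanged (remain): 1
Remaining = 2 + 1 = 3

3


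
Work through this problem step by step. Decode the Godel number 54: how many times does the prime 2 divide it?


Factorize 54 by dividing by 2 repeatedly.
Division steps: 2 divides 54 exactly 1 time(s).
Exponent of 2 = 1

1


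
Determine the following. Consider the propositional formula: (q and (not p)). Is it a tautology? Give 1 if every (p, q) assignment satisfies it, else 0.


Check all 4 assignments:
p=0, q=0: 0
p=0, q=1: 1
p=1, q=0: 0
p=1, q=1: 0
Satisfying count = 1/4.
Tautology iff count = 4: no.

0


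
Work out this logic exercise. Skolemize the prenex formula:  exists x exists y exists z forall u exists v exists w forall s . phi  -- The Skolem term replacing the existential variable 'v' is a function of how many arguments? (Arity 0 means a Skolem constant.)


Quantifier prefix: exists x exists y exists z forall u exists v exists w forall s
'v' is existentially quantified at position 5.
Universal variables preceding it: u
Skolem function arity = 1

1


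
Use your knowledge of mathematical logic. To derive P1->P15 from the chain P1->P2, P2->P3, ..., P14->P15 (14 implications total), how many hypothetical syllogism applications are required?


With 14 implications in a chain connecting 15 propositions:
P1->P2, P2->P3, ..., P14->P15
Steps needed = (number of implications) - 1 = 14 - 1 = 13

13


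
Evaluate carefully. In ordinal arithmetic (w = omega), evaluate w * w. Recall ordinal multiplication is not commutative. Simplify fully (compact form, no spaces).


Compute w * w.
Ordinal * is associative and left-distributive over +, but NOT commutative; for finite n>1, n*w = w but w*n stays w*n.
w * w = w^2 by definition.
Result = w^2

w^2


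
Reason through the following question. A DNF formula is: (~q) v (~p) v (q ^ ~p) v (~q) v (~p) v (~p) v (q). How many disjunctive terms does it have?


A DNF formula is a disjunction of terms (conjunctions).
Terms are separated by v.
Counting the disjuncts: 7 terms.

7


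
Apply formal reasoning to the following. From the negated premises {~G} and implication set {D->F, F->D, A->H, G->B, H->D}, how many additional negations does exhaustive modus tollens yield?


Initial negated facts: {~G}
Apply modus tollens to closure:
  (no implication fires)
Final negated: {~G}
New negations: {(none)}
Count = 0

0


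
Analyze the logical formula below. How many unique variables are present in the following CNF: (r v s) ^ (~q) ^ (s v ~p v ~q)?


Identify each variable that appears in the formula.
Variables found: p, q, r, s
Count = 4

4


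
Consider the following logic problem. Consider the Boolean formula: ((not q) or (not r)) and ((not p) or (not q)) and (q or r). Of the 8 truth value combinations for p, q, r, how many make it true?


Evaluate all 8 assignments for p, q, r:
p=0, q=0, r=0: 0
p=0, q=0, r=1: 1
p=0, q=1, r=0: 1
p=0, q=1, r=1: 0
p=1, q=0, r=0: 0
p=1, q=0, r=1: 1
p=1, q=1, r=0: 0
p=1, q=1, r=1: 0
Satisfying count = 3

3


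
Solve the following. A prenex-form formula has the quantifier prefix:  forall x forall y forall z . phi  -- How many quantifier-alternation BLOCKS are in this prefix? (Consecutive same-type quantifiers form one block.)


Quantifier-type sequence: A A A  (A=forall, E=exists)
Group into maximal same-type runs:
  Ax3
Number of blocks = 1

1


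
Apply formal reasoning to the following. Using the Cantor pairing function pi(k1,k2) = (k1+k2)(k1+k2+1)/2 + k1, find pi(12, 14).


k1 + k2 = 26
(k1+k2)(k1+k2+1)/2 = 26 * 27 / 2 = 351
pi = 351 + 12 = 363

363


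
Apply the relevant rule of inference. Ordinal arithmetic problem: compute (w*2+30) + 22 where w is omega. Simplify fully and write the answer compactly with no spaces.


Compute (w*2+30) + 22.
Ordinal + is associative but NOT commutative; for finite n>0, n + w = w but w + n stays w+n.
By associativity: (w*2+30) + 22 = w*2 + (30+22) = w*2+52.
Result = w*2+52

w*2+52


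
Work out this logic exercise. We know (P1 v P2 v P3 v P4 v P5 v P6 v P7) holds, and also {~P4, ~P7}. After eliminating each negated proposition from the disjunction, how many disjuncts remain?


Original disjuncts (7): P1, P2, P3, P4, P5, P6, P7
Negated (eliminate): ~P4, ~P7
Remaining disjuncts: P1, P2, P3, P5, P6
Count = 7 - 2 = 5

5


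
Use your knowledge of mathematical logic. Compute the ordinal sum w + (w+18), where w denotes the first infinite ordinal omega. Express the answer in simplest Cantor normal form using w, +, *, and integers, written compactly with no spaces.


Compute w + (w+18).
Ordinal + is associative but NOT commutative; for finite n>0, n + w = w but w + n stays w+n.
w + (w+18) = (w+w) + 18 = w*2+18.
Result = w*2+18

w*2+18


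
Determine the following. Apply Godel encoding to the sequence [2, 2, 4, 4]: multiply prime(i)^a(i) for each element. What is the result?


Encode each element as an exponent of the corresponding prime:
  2^2 = 4
  3^2 = 9
  5^4 = 625
  7^4 = 2401
Product = 4 * 9 * 625 * 2401 = 54022500

54022500


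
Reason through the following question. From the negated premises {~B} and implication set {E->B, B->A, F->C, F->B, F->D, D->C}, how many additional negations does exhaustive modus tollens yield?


Initial negated facts: {~B}
Apply modus tollens to closure:
  ~B and E->B  =>  ~E
  ~B and F->B  =>  ~F
Final negated: {~B, ~E, ~F}
New negations: {~E, ~F}
Count = 2

2


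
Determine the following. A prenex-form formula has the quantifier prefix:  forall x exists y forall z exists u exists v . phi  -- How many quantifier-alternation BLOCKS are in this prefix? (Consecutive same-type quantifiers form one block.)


Quantifier-type sequence: A E A E E  (A=forall, E=exists)
Group into maximal same-type runs:
  Ax1 | Ex1 | Ax1 | Ex2
Number of blocks = 4

4


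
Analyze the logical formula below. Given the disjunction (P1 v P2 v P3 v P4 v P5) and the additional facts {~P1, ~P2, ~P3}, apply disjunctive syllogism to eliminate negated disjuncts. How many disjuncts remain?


Original disjuncts (5): P1, P2, P3, P4, P5
Negated (eliminate): ~P1, ~P2, ~P3
Remaining disjuncts: P4, P5
Count = 5 - 3 = 2

2


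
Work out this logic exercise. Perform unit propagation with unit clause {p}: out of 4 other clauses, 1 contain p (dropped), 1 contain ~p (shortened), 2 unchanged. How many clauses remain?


Satisfied (removed): 1
Shortened (remain): 1
Unchanged (remain): 2
Remaining = 1 + 2 = 3

3


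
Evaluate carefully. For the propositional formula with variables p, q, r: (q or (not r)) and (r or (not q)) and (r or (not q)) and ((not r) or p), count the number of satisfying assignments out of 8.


Evaluate all 8 assignments for p, q, r:
p=0, q=0, r=0: 1
p=0, q=0, r=1: 0
p=0, q=1, r=0: 0
p=0, q=1, r=1: 0
p=1, q=0, r=0: 1
p=1, q=0, r=1: 0
p=1, q=1, r=0: 0
p=1, q=1, r=1: 1
Satisfying count = 3

3


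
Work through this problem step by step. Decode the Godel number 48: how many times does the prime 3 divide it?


Factorize 48 by dividing by 3 repeatedly.
Division steps: 3 divides 48 exactly 1 time(s).
Exponent of 3 = 1

1


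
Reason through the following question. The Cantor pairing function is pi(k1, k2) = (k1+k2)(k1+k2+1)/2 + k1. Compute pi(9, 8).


k1 + k2 = 17
(k1+k2)(k1+k2+1)/2 = 17 * 18 / 2 = 153
pi = 153 + 9 = 162

162


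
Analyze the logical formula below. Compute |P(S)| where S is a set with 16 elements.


The power set of a set with n elements has 2^n elements.
|P(S)| = 2^16 = 65536

65536


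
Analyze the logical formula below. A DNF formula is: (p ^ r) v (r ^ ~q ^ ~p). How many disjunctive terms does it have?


A DNF formula is a disjunction of terms (conjunctions).
Terms are separated by v.
Counting the disjuncts: 2 terms.

2


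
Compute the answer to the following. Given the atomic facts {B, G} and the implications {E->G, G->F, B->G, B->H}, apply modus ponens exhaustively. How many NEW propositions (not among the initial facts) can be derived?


Initial facts: {B, G}
Apply modus ponens to closure:
  G and G->F  =>  F
  B and B->H  =>  H
Final known: {B, F, G, H}
New propositions: {F, H}
Count = 2

2


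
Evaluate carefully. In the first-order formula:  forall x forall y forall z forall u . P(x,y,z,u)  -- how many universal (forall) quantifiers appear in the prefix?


Quantifier prefix: forall x forall y forall z forall u
Mark each quantifier type:
  U U U U
Universal count = 4, Existential count = 0
Asked for universal (forall) quantifiers: 4

4


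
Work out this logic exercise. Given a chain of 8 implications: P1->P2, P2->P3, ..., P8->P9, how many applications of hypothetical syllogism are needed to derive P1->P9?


With 8 implications in a chain connecting 9 propositions:
P1->P2, P2->P3, ..., P8->P9
Steps needed = (number of implications) - 1 = 8 - 1 = 7

7


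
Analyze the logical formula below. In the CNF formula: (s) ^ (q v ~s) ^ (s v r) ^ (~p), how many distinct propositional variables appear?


Identify each variable that appears in the formula.
Variables found: p, q, r, s
Count = 4

4


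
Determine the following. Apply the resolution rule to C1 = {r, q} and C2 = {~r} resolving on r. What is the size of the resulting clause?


Remove r from C1 and ~r from C2.
C1 remainder: {q}
C2 remainder: {}
Union (resolvent): {q}
Resolvent has 1 literal(s).

1


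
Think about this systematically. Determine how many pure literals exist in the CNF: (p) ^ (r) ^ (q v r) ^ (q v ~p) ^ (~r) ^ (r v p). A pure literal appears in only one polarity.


Check each variable for pure literal status:
p: mixed (not pure)
q: pure positive
r: mixed (not pure)
Pure literal count = 1

1


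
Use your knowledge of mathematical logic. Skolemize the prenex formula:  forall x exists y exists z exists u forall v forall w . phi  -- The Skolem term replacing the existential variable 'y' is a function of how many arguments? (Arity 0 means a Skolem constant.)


Quantifier prefix: forall x exists y exists z exists u forall v forall w
'y' is existentially quantified at position 2.
Universal variables preceding it: x
Skolem function arity = 1

1


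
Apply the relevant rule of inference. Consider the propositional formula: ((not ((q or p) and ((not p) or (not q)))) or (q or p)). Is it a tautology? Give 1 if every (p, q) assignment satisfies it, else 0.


Check all 4 assignments:
p=0, q=0: 1
p=0, q=1: 1
p=1, q=0: 1
p=1, q=1: 1
Satisfying count = 4/4.
Tautology iff count = 4: yes.

1


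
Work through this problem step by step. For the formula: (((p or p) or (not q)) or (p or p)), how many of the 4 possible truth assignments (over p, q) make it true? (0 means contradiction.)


Check all 4 assignments:
p=0, q=0: 1
p=0, q=1: 0
p=1, q=0: 1
p=1, q=1: 1
Count of True = 3

3


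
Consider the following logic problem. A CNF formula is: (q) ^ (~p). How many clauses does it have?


A CNF formula is a conjunction of clauses.
Clauses are separated by ^.
Counting the conjuncts: 2 clauses.

2


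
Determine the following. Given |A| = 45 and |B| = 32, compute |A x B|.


The Cartesian product A x B contains all ordered pairs (a, b).
|A x B| = |A| * |B| = 45 * 32 = 1440

1440


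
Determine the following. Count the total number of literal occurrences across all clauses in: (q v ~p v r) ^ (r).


Counting literals in each clause:
Clause 1: 3 literal(s)
Clause 2: 1 literal(s)
Total = 4

4


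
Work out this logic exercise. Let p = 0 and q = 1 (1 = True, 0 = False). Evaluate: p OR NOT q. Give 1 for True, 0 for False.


p = 0, q = 1
Operation: p OR NOT q
Evaluate: 0 OR NOT 1 = 0

0


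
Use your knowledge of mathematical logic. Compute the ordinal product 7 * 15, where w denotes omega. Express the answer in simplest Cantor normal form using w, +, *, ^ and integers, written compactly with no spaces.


Compute 7 * 15.
Ordinal * is associative and left-distributive over +, but NOT commutative; for finite n>1, n*w = w but w*n stays w*n.
Both finite; ordinal * agrees with natural *: 7 * 15 = 105.
Result = 105

105


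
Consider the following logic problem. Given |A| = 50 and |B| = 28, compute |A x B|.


The Cartesian product A x B contains all ordered pairs (a, b).
|A x B| = |A| * |B| = 50 * 28 = 1400

1400


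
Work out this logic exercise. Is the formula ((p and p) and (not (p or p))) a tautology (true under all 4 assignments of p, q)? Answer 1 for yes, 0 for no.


Check all 4 assignments:
p=0, q=0: 0
p=0, q=1: 0
p=1, q=0: 0
p=1, q=1: 0
Satisfying count = 0/4.
Tautology iff count = 4: no.

0


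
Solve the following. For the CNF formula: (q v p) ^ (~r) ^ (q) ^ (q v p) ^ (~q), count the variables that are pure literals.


Check each variable for pure literal status:
p: pure positive
q: mixed (not pure)
r: pure negative
Pure literal count = 2

2


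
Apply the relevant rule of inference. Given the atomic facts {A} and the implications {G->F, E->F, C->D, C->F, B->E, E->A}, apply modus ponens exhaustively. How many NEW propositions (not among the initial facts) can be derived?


Initial facts: {A}
Apply modus ponens to closure:
  (no implication fires)
Final known: {A}
New propositions: {(none)}
Count = 0

0


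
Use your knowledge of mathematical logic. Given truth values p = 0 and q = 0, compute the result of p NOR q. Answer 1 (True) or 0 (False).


p = 0, q = 0
Operation: p NOR q
Evaluate: 0 NOR 0 = 1

1


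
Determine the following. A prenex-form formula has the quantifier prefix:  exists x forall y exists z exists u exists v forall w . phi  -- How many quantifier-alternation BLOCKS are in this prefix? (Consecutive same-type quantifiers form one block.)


Quantifier-type sequence: E A E E E A  (A=forall, E=exists)
Group into maximal same-type runs:
  Ex1 | Ax1 | Ex3 | Ax1
Number of blocks = 4

4


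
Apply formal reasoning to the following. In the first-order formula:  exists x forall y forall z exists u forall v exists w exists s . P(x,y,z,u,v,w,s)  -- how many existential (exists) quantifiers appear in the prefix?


Quantifier prefix: exists x forall y forall z exists u forall v exists w exists s
Mark each quantifier type:
  E U U E U E E
Universal count = 3, Existential count = 4
Asked for existential (exists) quantifiers: 4

4


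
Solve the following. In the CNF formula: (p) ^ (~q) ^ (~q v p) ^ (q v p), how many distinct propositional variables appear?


Identify each variable that appears in the formula.
Variables found: p, q
Count = 2

2


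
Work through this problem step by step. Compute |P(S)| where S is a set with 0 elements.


The power set of a set with n elements has 2^n elements.
|P(S)| = 2^0 = 1

1


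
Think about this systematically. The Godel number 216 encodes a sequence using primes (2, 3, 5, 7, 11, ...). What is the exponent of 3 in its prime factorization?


Factorize 216 by dividing by 3 repeatedly.
Division steps: 3 divides 216 exactly 3 time(s).
Exponent of 3 = 3

3


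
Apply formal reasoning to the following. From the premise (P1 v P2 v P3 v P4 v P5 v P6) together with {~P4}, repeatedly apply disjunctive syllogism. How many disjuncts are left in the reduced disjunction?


Original disjuncts (6): P1, P2, P3, P4, P5, P6
Negated (eliminate): ~P4
Remaining disjuncts: P1, P2, P3, P5, P6
Count = 6 - 1 = 5

5


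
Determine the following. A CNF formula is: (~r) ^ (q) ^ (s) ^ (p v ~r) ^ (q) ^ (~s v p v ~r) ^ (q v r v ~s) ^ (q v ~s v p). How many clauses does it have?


A CNF formula is a conjunction of clauses.
Clauses are separated by ^.
Counting the conjuncts: 8 clauses.

8


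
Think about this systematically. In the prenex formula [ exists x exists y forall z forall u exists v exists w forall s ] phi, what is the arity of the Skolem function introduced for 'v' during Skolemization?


Quantifier prefix: exists x exists y forall z forall u exists v exists w forall s
'v' is existentially quantified at position 5.
Universal variables preceding it: z, u
Skolem function arity = 2

2


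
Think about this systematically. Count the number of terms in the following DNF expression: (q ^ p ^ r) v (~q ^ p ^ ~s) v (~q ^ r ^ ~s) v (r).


A DNF formula is a disjunction of terms (conjunctions).
Terms are separated by v.
Counting the disjuncts: 4 terms.

4


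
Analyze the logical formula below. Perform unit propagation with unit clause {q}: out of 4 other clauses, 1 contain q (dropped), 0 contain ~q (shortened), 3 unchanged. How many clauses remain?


Satisfied (removed): 1
Shortened (remain): 0
Unchanged (remain): 3
Remaining = 0 + 3 = 3

3


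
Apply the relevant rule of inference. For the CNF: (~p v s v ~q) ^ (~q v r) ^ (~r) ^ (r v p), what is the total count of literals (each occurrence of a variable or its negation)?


Counting literals in each clause:
Clause 1: 3 literal(s)
Clause 2: 2 literal(s)
Clause 3: 1 literal(s)
Clause 4: 2 literal(s)
Total = 8

8


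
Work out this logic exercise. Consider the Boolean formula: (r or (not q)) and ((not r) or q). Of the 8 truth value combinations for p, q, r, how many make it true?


Evaluate all 8 assignments for p, q, r:
p=0, q=0, r=0: 1
p=0, q=0, r=1: 0
p=0, q=1, r=0: 0
p=0, q=1, r=1: 1
p=1, q=0, r=0: 1
p=1, q=0, r=1: 0
p=1, q=1, r=0: 0
p=1, q=1, r=1: 1
Satisfying count = 4

4


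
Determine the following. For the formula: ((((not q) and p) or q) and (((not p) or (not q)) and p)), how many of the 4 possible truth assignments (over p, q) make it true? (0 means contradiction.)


Check all 4 assignments:
p=0, q=0: 0
p=0, q=1: 0
p=1, q=0: 1
p=1, q=1: 0
Count of True = 1

1


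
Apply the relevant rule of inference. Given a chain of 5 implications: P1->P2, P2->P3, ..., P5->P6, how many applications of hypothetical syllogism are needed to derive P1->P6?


With 5 implications in a chain connecting 6 propositions:
P1->P2, P2->P3, ..., P5->P6
Steps needed = (number of implications) - 1 = 5 - 1 = 4

4


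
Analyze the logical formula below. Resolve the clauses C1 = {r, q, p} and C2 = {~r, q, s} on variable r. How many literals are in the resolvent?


Remove r from C1 and ~r from C2.
C1 remainder: {q, p}
C2 remainder: {q, s}
Union (resolvent): {p, q, s}
Resolvent has 3 literal(s).

3


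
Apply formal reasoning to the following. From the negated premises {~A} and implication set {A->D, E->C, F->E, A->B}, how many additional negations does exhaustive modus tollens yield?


Initial negated facts: {~A}
Apply modus tollens to closure:
  (no implication fires)
Final negated: {~A}
New negations: {(none)}
Count = 0

0


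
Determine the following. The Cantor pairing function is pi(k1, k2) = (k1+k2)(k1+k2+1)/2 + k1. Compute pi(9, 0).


k1 + k2 = 9
(k1+k2)(k1+k2+1)/2 = 9 * 10 / 2 = 45
pi = 45 + 9 = 54

54


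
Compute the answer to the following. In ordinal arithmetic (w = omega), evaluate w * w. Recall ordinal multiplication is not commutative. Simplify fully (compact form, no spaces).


Compute w * w.
Ordinal * is associative and left-distributive over +, but NOT commutative; for finite n>1, n*w = w but w*n stays w*n.
w * w = w^2 by definition.
Result = w^2

w^2


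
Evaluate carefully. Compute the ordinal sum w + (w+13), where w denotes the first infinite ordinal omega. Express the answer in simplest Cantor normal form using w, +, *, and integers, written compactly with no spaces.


Compute w + (w+13).
Ordinal + is associative but NOT commutative; for finite n>0, n + w = w but w + n stays w+n.
w + (w+13) = (w+w) + 13 = w*2+13.
Result = w*2+13

w*2+13


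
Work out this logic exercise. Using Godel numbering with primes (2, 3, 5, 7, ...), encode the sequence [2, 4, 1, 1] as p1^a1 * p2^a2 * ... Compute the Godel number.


Encode each element as an exponent of the corresponding prime:
  2^2 = 4
  3^4 = 81
  5^1 = 5
  7^1 = 7
Product = 4 * 81 * 5 * 7 = 11340

11340


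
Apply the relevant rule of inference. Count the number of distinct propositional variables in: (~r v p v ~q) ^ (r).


Identify each variable that appears in the formula.
Variables found: p, q, r
Count = 3

3


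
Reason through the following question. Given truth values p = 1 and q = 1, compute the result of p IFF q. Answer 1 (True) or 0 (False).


p = 1, q = 1
Operation: p IFF q
Evaluate: 1 IFF 1 = 1

1


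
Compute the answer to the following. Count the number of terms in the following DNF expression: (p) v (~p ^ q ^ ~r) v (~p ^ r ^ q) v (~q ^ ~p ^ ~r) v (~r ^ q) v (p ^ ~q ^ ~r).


A DNF formula is a disjunction of terms (conjunctions).
Terms are separated by v.
Counting the disjuncts: 6 terms.

6


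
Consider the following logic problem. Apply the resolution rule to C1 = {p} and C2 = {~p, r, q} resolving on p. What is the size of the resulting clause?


Remove p from C1 and ~p from C2.
C1 remainder: {}
C2 remainder: {r, q}
Union (resolvent): {q, r}
Resolvent has 2 literal(s).

2


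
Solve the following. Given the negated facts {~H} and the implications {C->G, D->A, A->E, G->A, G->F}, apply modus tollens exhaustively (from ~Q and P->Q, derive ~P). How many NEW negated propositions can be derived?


Initial negated facts: {~H}
Apply modus tollens to closure:
  (no implication fires)
Final negated: {~H}
New negations: {(none)}
Count = 0

0


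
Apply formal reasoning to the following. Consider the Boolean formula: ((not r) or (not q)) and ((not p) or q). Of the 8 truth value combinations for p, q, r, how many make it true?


Evaluate all 8 assignments for p, q, r:
p=0, q=0, r=0: 1
p=0, q=0, r=1: 1
p=0, q=1, r=0: 1
p=0, q=1, r=1: 0
p=1, q=0, r=0: 0
p=1, q=0, r=1: 0
p=1, q=1, r=0: 1
p=1, q=1, r=1: 0
Satisfying count = 4

4


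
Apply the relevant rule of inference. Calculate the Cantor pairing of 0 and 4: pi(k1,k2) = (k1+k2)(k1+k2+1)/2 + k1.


k1 + k2 = 4
(k1+k2)(k1+k2+1)/2 = 4 * 5 / 2 = 10
pi = 10 + 0 = 10

10


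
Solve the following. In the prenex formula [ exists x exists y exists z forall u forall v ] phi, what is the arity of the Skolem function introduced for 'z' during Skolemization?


Quantifier prefix: exists x exists y exists z forall u forall v
'z' is existentially quantified at position 3.
No universal quantifiers precede it.
Skolem function arity = 0 (a Skolem constant)

0
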